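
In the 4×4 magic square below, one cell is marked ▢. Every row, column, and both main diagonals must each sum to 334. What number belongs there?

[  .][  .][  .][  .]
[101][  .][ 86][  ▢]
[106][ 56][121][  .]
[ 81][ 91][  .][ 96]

Row 3 needs 334; the known cells sum to 283, so (3,4) = 51.
Row 4 needs 334; the known cells sum to 268, so (4,3) = 66.
From column 1, 334 − (101 + 106 + 81) gives (1,1) = 46.
The remaining cell in column 3 is (1,3) = 334 − 273 = 61.
Main diagonal must total 334; the given cells sum to 263, so (2,2) = 71.
The remaining cell in anti-diagonal is (1,4) = 334 − 223 = 111.
Using row 1: 46 + 61 + 111 + ? → (1,2) = 334 − 218 = 116.
Using row 2: 101 + 71 + 86 + ? → (2,4) = 334 − 258 = 76.

76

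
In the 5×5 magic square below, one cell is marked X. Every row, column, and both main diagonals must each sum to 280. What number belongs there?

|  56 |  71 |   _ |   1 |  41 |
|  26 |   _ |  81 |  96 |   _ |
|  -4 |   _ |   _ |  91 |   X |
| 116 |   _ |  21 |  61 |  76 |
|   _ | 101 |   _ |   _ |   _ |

106

Row 1 must total 280; the given cells sum to 169, so (1,3) = 111.
Using row 4: 116 + 21 + 61 + 76 + ? → (4,2) = 280 − 274 = 6.
From column 1, 280 − (56 + 26 + (-4) + 116) gives (5,1) = 86.
Column 4 must total 280; the given cells sum to 249, so (5,4) = 31.
Anti-diagonal needs 280; the known cells sum to 229, so (3,3) = 51.
The remaining cell in column 3 is (5,3) = 280 − 264 = 16.
Row 5: 86 + 101 + 16 + 31 + ? = 280, so (5,5) = 46.
From main diagonal, 280 − (56 + 51 + 61 + 46) gives (2,2) = 66.
Using row 2: 26 + 66 + 81 + 96 + ? → (2,5) = 280 − 269 = 11.
From column 2, 280 − (71 + 66 + 6 + 101) gives (3,2) = 36.
The remaining cell in column 5 is (3,5) = 280 − 174 = 106.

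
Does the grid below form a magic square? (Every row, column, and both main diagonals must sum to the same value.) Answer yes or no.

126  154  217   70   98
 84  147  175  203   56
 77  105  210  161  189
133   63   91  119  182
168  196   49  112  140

Row 1: 126 + 154 + 217 + 70 + 98 = 665.
Row 2: 84 + 147 + 175 + 203 + 56 = 665.
Row 3: 77 + 105 + 210 + 161 + 189 = 742.
Row 4: 133 + 63 + 91 + 119 + 182 = 588.
Row 5: 168 + 196 + 49 + 112 + 140 = 665.
Column 1: 126 + 84 + 77 + 133 + 168 = 588.
Column 2: 154 + 147 + 105 + 63 + 196 = 665.
Column 3: 217 + 175 + 210 + 91 + 49 = 742.
Column 4: 70 + 203 + 161 + 119 + 112 = 665.
Column 5: 98 + 56 + 189 + 182 + 140 = 665.
Main diagonal: 126 + 147 + 210 + 119 + 140 = 742.
Anti-diagonal: 98 + 203 + 210 + 63 + 168 = 742.

No — column 1 sums to 588 but anti-diagonal sums to 742.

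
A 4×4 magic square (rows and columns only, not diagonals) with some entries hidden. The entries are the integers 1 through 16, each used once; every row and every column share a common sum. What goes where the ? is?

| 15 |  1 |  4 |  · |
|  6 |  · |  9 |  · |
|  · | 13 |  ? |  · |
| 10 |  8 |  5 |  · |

16

The entries are 1 through 16, which sum to 136, so each line sums to 136/4 = 34.
Using row 1: 15 + 1 + 4 + ? → (1,4) = 34 − 20 = 14.
From row 4, 34 − (10 + 8 + 5) gives (4,4) = 11.
Column 1 must total 34; the given cells sum to 31, so (3,1) = 3.
Column 2 must total 34; the given cells sum to 22, so (2,2) = 12.
Column 3 needs 34; the known cells sum to 18, so (3,3) = 16.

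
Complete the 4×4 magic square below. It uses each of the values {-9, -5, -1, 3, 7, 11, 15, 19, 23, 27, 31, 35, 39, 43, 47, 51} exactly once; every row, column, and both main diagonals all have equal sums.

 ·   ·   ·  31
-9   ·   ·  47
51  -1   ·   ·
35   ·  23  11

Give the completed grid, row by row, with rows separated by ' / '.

The 16 entries sum to 336, so each line sums to 336/4 = 84.
The remaining cell in row 4 is (4,2) = 84 − 69 = 15.
Using column 1: -9 + 51 + 35 + ? → (1,1) = 84 − 77 = 7.
Column 4 needs 84; the known cells sum to 89, so (3,4) = -5.
Using anti-diagonal: 31 + (-1) + 35 + ? → (2,3) = 84 − 65 = 19.
Using row 2: -9 + 19 + 47 + ? → (2,2) = 84 − 57 = 27.
The remaining cell in row 3 is (3,3) = 84 − 45 = 39.
Column 2 must total 84; the given cells sum to 41, so (1,2) = 43.
Using column 3: 19 + 39 + 23 + ? → (1,3) = 84 − 81 = 3.

7 43 3 31 / -9 27 19 47 / 51 -1 39 -5 / 35 15 23 11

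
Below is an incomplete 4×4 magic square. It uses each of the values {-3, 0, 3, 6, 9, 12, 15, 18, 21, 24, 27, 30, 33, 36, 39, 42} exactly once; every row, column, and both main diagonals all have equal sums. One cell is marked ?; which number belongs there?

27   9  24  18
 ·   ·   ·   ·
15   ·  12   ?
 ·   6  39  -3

30

The 16 entries sum to 312, so each line sums to 312/4 = 78.
Row 4 needs 78; the known cells sum to 42, so (4,1) = 36.
Column 1: 27 + 15 + 36 + ? = 78, so (2,1) = 0.
From column 3, 78 − (24 + 12 + 39) gives (2,3) = 3.
From main diagonal, 78 − (27 + 12 + (-3)) gives (2,2) = 42.
The remaining cell in anti-diagonal is (3,2) = 78 − 57 = 21.
Using row 2: 0 + 42 + 3 + ? → (2,4) = 78 − 45 = 33.
Using row 3: 15 + 21 + 12 + ? → (3,4) = 78 − 48 = 30.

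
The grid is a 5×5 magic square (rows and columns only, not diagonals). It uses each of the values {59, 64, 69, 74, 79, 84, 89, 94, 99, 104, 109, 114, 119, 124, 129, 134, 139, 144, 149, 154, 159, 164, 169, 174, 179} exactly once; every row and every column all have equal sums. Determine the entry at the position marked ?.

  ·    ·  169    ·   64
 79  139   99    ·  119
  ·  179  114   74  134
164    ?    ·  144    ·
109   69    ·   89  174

The 25 entries sum to 2975, so each line sums to 2975/5 = 595.
The remaining cell in row 2 is (2,4) = 595 − 436 = 159.
Row 3: 179 + 114 + 74 + 134 + ? = 595, so (3,1) = 94.
From row 5, 595 − (109 + 69 + 89 + 174) gives (5,3) = 154.
Column 1: 79 + 94 + 164 + 109 + ? = 595, so (1,1) = 149.
Column 3 must total 595; the given cells sum to 536, so (4,3) = 59.
From column 4, 595 − (159 + 74 + 144 + 89) gives (1,4) = 129.
Column 5: 64 + 119 + 134 + 174 + ? = 595, so (4,5) = 104.
Row 1 must total 595; the given cells sum to 511, so (1,2) = 84.
Row 4 needs 595; the known cells sum to 471, so (4,2) = 124.

124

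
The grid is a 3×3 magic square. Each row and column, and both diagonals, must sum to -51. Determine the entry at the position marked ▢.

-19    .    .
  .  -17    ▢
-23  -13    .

The remaining cell in row 3 is (3,3) = -51 − (-36) = -15.
Column 1: -19 + (-23) + ? = -51, so (2,1) = -9.
Column 2: -17 + (-13) + ? = -51, so (1,2) = -21.
Anti-diagonal must total -51; the given cells sum to -40, so (1,3) = -11.
Using row 2: -9 + (-17) + ? → (2,3) = -51 − (-26) = -25.

-25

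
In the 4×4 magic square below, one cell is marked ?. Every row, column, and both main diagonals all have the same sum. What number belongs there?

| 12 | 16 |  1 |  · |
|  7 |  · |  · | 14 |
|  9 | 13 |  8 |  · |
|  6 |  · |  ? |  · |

Column 1 is complete and sums to 34; that is the magic constant.
Row 1: 12 + 16 + 1 + ? = 34, so (1,4) = 5.
Row 3: 9 + 13 + 8 + ? = 34, so (3,4) = 4.
Column 4: 5 + 14 + 4 + ? = 34, so (4,4) = 11.
Main diagonal: 12 + 8 + 11 + ? = 34, so (2,2) = 3.
Anti-diagonal: 5 + 13 + 6 + ? = 34, so (2,3) = 10.
Column 2: 16 + 3 + 13 + ? = 34, so (4,2) = 2.
Column 3 needs 34; the known cells sum to 19, so (4,3) = 15.

15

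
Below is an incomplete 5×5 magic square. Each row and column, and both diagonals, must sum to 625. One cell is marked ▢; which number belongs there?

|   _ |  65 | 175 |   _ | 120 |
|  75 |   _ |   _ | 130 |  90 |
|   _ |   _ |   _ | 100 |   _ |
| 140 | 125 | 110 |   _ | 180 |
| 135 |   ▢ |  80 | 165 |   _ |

Using row 4: 140 + 125 + 110 + 180 + ? → (4,4) = 625 − 555 = 70.
The remaining cell in column 4 is (1,4) = 625 − 465 = 160.
Using anti-diagonal: 120 + 130 + 125 + 135 + ? → (3,3) = 625 − 510 = 115.
Using row 1: 65 + 175 + 160 + 120 + ? → (1,1) = 625 − 520 = 105.
The remaining cell in column 1 is (3,1) = 625 − 455 = 170.
From column 3, 625 − (175 + 115 + 110 + 80) gives (2,3) = 145.
The remaining cell in row 2 is (2,2) = 625 − 440 = 185.
The remaining cell in main diagonal is (5,5) = 625 − 475 = 150.
Row 5: 135 + 80 + 165 + 150 + ? = 625, so (5,2) = 95.

95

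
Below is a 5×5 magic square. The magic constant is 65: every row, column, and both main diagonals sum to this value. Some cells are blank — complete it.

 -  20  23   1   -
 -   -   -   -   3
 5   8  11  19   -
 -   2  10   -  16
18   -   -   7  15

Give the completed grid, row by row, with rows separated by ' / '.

12 20 23 1 9 / 6 14 17 25 3 / 5 8 11 19 22 / 24 2 10 13 16 / 18 21 4 7 15

Row 3: 5 + 8 + 11 + 19 + ? = 65, so (3,5) = 22.
Column 5 must total 65; the given cells sum to 56, so (1,5) = 9.
Using anti-diagonal: 9 + 11 + 2 + 18 + ? → (2,4) = 65 − 40 = 25.
Row 1 must total 65; the given cells sum to 53, so (1,1) = 12.
Column 4 must total 65; the given cells sum to 52, so (4,4) = 13.
Main diagonal: 12 + 11 + 13 + 15 + ? = 65, so (2,2) = 14.
From row 4, 65 − (2 + 10 + 13 + 16) gives (4,1) = 24.
The remaining cell in column 1 is (2,1) = 65 − 59 = 6.
Column 2 needs 65; the known cells sum to 44, so (5,2) = 21.
The remaining cell in row 2 is (2,3) = 65 − 48 = 17.
Row 5 needs 65; the known cells sum to 61, so (5,3) = 4.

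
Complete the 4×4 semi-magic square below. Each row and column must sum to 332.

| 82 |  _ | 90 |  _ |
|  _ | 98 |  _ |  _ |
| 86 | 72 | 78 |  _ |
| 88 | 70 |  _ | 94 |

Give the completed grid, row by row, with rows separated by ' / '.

82 92 90 68 / 76 98 84 74 / 86 72 78 96 / 88 70 80 94

Row 3 needs 332; the known cells sum to 236, so (3,4) = 96.
From row 4, 332 − (88 + 70 + 94) gives (4,3) = 80.
Using column 1: 82 + 86 + 88 + ? → (2,1) = 332 − 256 = 76.
Column 2 needs 332; the known cells sum to 240, so (1,2) = 92.
Using column 3: 90 + 78 + 80 + ? → (2,3) = 332 − 248 = 84.
The remaining cell in row 1 is (1,4) = 332 − 264 = 68.
Using row 2: 76 + 98 + 84 + ? → (2,4) = 332 − 258 = 74.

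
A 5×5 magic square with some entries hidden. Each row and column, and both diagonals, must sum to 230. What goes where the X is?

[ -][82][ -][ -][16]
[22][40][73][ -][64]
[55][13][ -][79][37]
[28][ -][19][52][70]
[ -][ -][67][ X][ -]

10

Row 2 needs 230; the known cells sum to 199, so (2,4) = 31.
Row 3: 55 + 13 + 79 + 37 + ? = 230, so (3,3) = 46.
Row 4 must total 230; the given cells sum to 169, so (4,2) = 61.
Column 2 must total 230; the given cells sum to 196, so (5,2) = 34.
Using column 3: 73 + 46 + 19 + 67 + ? → (1,3) = 230 − 205 = 25.
Using column 5: 16 + 64 + 37 + 70 + ? → (5,5) = 230 − 187 = 43.
From main diagonal, 230 − (40 + 46 + 52 + 43) gives (1,1) = 49.
Anti-diagonal: 16 + 31 + 46 + 61 + ? = 230, so (5,1) = 76.
Row 1 must total 230; the given cells sum to 172, so (1,4) = 58.
From row 5, 230 − (76 + 34 + 67 + 43) gives (5,4) = 10.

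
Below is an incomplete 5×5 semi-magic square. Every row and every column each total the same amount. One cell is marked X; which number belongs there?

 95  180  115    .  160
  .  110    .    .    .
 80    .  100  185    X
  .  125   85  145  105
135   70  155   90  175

120

Row 5 is complete and sums to 625; that is the magic constant.
The remaining cell in row 1 is (1,4) = 625 − 550 = 75.
From row 4, 625 − (125 + 85 + 145 + 105) gives (4,1) = 165.
The remaining cell in column 1 is (2,1) = 625 − 475 = 150.
Using column 2: 180 + 110 + 125 + 70 + ? → (3,2) = 625 − 485 = 140.
Column 3: 115 + 100 + 85 + 155 + ? = 625, so (2,3) = 170.
The remaining cell in column 4 is (2,4) = 625 − 495 = 130.
The remaining cell in row 2 is (2,5) = 625 − 560 = 65.
The remaining cell in row 3 is (3,5) = 625 − 505 = 120.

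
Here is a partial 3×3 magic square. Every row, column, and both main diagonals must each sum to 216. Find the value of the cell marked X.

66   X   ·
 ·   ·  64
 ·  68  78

76

From row 3, 216 − (68 + 78) gives (3,1) = 70.
Using column 1: 66 + 70 + ? → (2,1) = 216 − 136 = 80.
Column 3 needs 216; the known cells sum to 142, so (1,3) = 74.
The remaining cell in main diagonal is (2,2) = 216 − 144 = 72.
Row 1 must total 216; the given cells sum to 140, so (1,2) = 76.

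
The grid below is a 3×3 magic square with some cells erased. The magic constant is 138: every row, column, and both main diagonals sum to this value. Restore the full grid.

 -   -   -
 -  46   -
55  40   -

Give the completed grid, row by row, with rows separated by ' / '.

Row 3 must total 138; the given cells sum to 95, so (3,3) = 43.
Column 2 needs 138; the known cells sum to 86, so (1,2) = 52.
Main diagonal needs 138; the known cells sum to 89, so (1,1) = 49.
The remaining cell in anti-diagonal is (1,3) = 138 − 101 = 37.
Column 1 needs 138; the known cells sum to 104, so (2,1) = 34.
Using column 3: 37 + 43 + ? → (2,3) = 138 − 80 = 58.

49 52 37 / 34 46 58 / 55 40 43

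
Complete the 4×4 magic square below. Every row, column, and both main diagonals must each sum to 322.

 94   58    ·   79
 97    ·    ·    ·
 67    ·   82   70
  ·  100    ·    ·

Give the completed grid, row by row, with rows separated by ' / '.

94 58 91 79 / 97 61 76 88 / 67 103 82 70 / 64 100 73 85

Row 1: 94 + 58 + 79 + ? = 322, so (1,3) = 91.
The remaining cell in row 3 is (3,2) = 322 − 219 = 103.
Column 1: 94 + 97 + 67 + ? = 322, so (4,1) = 64.
Column 2: 58 + 103 + 100 + ? = 322, so (2,2) = 61.
From main diagonal, 322 − (94 + 61 + 82) gives (4,4) = 85.
Anti-diagonal: 79 + 103 + 64 + ? = 322, so (2,3) = 76.
The remaining cell in row 2 is (2,4) = 322 − 234 = 88.
Using row 4: 64 + 100 + 85 + ? → (4,3) = 322 − 249 = 73.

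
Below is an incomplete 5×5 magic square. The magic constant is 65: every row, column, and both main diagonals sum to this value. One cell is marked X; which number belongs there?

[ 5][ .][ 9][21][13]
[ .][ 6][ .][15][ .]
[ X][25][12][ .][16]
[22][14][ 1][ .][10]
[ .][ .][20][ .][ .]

8

The remaining cell in row 1 is (1,2) = 65 − 48 = 17.
Row 4: 22 + 14 + 1 + 10 + ? = 65, so (4,4) = 18.
Column 2: 17 + 6 + 25 + 14 + ? = 65, so (5,2) = 3.
Column 3 needs 65; the known cells sum to 42, so (2,3) = 23.
Using main diagonal: 5 + 6 + 12 + 18 + ? → (5,5) = 65 − 41 = 24.
Anti-diagonal must total 65; the given cells sum to 54, so (5,1) = 11.
Using row 5: 11 + 3 + 20 + 24 + ? → (5,4) = 65 − 58 = 7.
Column 4 must total 65; the given cells sum to 61, so (3,4) = 4.
From column 5, 65 − (13 + 16 + 10 + 24) gives (2,5) = 2.
The remaining cell in row 2 is (2,1) = 65 − 46 = 19.
The remaining cell in row 3 is (3,1) = 65 − 57 = 8.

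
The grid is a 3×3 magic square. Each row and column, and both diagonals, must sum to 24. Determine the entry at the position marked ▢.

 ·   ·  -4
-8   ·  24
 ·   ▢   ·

Using row 2: -8 + 24 + ? → (2,2) = 24 − 16 = 8.
The remaining cell in column 3 is (3,3) = 24 − 20 = 4.
From main diagonal, 24 − (8 + 4) gives (1,1) = 12.
From anti-diagonal, 24 − (-4 + 8) gives (3,1) = 20.
Using row 1: 12 + (-4) + ? → (1,2) = 24 − 8 = 16.
Using row 3: 20 + 4 + ? → (3,2) = 24 − 24 = 0.

0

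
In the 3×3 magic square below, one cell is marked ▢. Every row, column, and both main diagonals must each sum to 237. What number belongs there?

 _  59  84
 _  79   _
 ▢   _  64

Using row 1: 59 + 84 + ? → (1,1) = 237 − 143 = 94.
Column 2 must total 237; the given cells sum to 138, so (3,2) = 99.
Column 3 needs 237; the known cells sum to 148, so (2,3) = 89.
Anti-diagonal must total 237; the given cells sum to 163, so (3,1) = 74.

74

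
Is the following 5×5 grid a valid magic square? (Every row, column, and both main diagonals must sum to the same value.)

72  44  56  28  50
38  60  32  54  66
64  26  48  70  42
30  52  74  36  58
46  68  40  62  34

Yes

Row 1: 72 + 44 + 56 + 28 + 50 = 250.
Row 2: 38 + 60 + 32 + 54 + 66 = 250.
Row 3: 64 + 26 + 48 + 70 + 42 = 250.
Row 4: 30 + 52 + 74 + 36 + 58 = 250.
Row 5: 46 + 68 + 40 + 62 + 34 = 250.
Column 1: 72 + 38 + 64 + 30 + 46 = 250.
Column 2: 44 + 60 + 26 + 52 + 68 = 250.
Column 3: 56 + 32 + 48 + 74 + 40 = 250.
Column 4: 28 + 54 + 70 + 36 + 62 = 250.
Column 5: 50 + 66 + 42 + 58 + 34 = 250.
Main diagonal: 72 + 60 + 48 + 36 + 34 = 250.
Anti-diagonal: 50 + 54 + 48 + 52 + 46 = 250.
All lines sum to 250.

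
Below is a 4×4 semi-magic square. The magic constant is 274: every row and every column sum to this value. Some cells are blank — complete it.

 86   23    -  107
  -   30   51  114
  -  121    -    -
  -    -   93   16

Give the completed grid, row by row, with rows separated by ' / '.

Row 1 must total 274; the given cells sum to 216, so (1,3) = 58.
From row 2, 274 − (30 + 51 + 114) gives (2,1) = 79.
Using column 2: 23 + 30 + 121 + ? → (4,2) = 274 − 174 = 100.
Column 3: 58 + 51 + 93 + ? = 274, so (3,3) = 72.
Column 4 needs 274; the known cells sum to 237, so (3,4) = 37.
From row 3, 274 − (121 + 72 + 37) gives (3,1) = 44.
From row 4, 274 − (100 + 93 + 16) gives (4,1) = 65.

86 23 58 107 / 79 30 51 114 / 44 121 72 37 / 65 100 93 16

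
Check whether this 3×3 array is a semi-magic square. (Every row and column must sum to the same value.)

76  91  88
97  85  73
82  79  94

Yes

Row 1: 76 + 91 + 88 = 255.
Row 2: 97 + 85 + 73 = 255.
Row 3: 82 + 79 + 94 = 255.
Column 1: 76 + 97 + 82 = 255.
Column 2: 91 + 85 + 79 = 255.
Column 3: 88 + 73 + 94 = 255.
All lines sum to 255.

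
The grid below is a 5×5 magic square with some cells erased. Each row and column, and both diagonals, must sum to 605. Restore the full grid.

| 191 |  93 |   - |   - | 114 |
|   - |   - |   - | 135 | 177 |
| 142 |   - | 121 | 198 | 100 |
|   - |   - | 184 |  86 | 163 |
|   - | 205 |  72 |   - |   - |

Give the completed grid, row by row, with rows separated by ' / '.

The remaining cell in row 3 is (3,2) = 605 − 561 = 44.
Column 5 needs 605; the known cells sum to 554, so (5,5) = 51.
Using main diagonal: 191 + 121 + 86 + 51 + ? → (2,2) = 605 − 449 = 156.
Column 2: 93 + 156 + 44 + 205 + ? = 605, so (4,2) = 107.
From anti-diagonal, 605 − (114 + 135 + 121 + 107) gives (5,1) = 128.
Row 4: 107 + 184 + 86 + 163 + ? = 605, so (4,1) = 65.
Using row 5: 128 + 205 + 72 + 51 + ? → (5,4) = 605 − 456 = 149.
Using column 1: 191 + 142 + 65 + 128 + ? → (2,1) = 605 − 526 = 79.
Column 4 must total 605; the given cells sum to 568, so (1,4) = 37.
Row 1 must total 605; the given cells sum to 435, so (1,3) = 170.
Row 2 must total 605; the given cells sum to 547, so (2,3) = 58.

191 93 170 37 114 / 79 156 58 135 177 / 142 44 121 198 100 / 65 107 184 86 163 / 128 205 72 149 51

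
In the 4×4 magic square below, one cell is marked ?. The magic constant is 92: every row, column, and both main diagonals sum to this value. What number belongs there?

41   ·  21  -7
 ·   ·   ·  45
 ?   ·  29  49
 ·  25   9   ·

1

Row 1 needs 92; the known cells sum to 55, so (1,2) = 37.
From column 3, 92 − (21 + 29 + 9) gives (2,3) = 33.
From column 4, 92 − (-7 + 45 + 49) gives (4,4) = 5.
Using main diagonal: 41 + 29 + 5 + ? → (2,2) = 92 − 75 = 17.
Row 2: 17 + 33 + 45 + ? = 92, so (2,1) = -3.
From row 4, 92 − (25 + 9 + 5) gives (4,1) = 53.
Using column 1: 41 + (-3) + 53 + ? → (3,1) = 92 − 91 = 1.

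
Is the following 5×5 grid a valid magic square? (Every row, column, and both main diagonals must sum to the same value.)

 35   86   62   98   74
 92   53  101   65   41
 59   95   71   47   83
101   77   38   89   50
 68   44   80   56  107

Row 1: 35 + 86 + 62 + 98 + 74 = 355.
Row 2: 92 + 53 + 101 + 65 + 41 = 352.
Row 3: 59 + 95 + 71 + 47 + 83 = 355.
Row 4: 101 + 77 + 38 + 89 + 50 = 355.
Row 5: 68 + 44 + 80 + 56 + 107 = 355.
Column 1: 35 + 92 + 59 + 101 + 68 = 355.
Column 2: 86 + 53 + 95 + 77 + 44 = 355.
Column 3: 62 + 101 + 71 + 38 + 80 = 352.
Column 4: 98 + 65 + 47 + 89 + 56 = 355.
Column 5: 74 + 41 + 83 + 50 + 107 = 355.
Main diagonal: 35 + 53 + 71 + 89 + 107 = 355.
Anti-diagonal: 74 + 65 + 71 + 77 + 68 = 355.

No — anti-diagonal sums to 355 but row 2 sums to 352.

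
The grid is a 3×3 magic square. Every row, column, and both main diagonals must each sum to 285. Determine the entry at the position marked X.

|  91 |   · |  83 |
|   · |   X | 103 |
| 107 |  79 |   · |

95

Using row 1: 91 + 83 + ? → (1,2) = 285 − 174 = 111.
The remaining cell in row 3 is (3,3) = 285 − 186 = 99.
The remaining cell in column 1 is (2,1) = 285 − 198 = 87.
Using column 2: 111 + 79 + ? → (2,2) = 285 − 190 = 95.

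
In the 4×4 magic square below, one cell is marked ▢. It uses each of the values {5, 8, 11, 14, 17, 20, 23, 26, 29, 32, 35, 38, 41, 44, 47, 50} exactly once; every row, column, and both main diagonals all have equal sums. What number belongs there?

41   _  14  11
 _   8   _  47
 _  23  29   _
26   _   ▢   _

17

The 16 entries sum to 440, so each line sums to 440/4 = 110.
Row 1: 41 + 14 + 11 + ? = 110, so (1,2) = 44.
Column 2: 44 + 8 + 23 + ? = 110, so (4,2) = 35.
Main diagonal needs 110; the known cells sum to 78, so (4,4) = 32.
Anti-diagonal needs 110; the known cells sum to 60, so (2,3) = 50.
Row 2: 8 + 50 + 47 + ? = 110, so (2,1) = 5.
Row 4: 26 + 35 + 32 + ? = 110, so (4,3) = 17.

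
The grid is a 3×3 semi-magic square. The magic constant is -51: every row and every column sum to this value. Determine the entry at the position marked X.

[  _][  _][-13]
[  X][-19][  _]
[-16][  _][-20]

-14

Using row 3: -16 + (-20) + ? → (3,2) = -51 − (-36) = -15.
Column 2 needs -51; the known cells sum to -34, so (1,2) = -17.
The remaining cell in column 3 is (2,3) = -51 − (-33) = -18.
From row 1, -51 − (-17 + (-13)) gives (1,1) = -21.
Using row 2: -19 + (-18) + ? → (2,1) = -51 − (-37) = -14.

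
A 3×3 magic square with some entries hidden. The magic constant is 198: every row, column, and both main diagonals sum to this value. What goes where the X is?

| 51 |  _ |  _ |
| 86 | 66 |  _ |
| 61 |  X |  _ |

56

Row 2: 86 + 66 + ? = 198, so (2,3) = 46.
Using main diagonal: 51 + 66 + ? → (3,3) = 198 − 117 = 81.
Anti-diagonal needs 198; the known cells sum to 127, so (1,3) = 71.
Using row 1: 51 + 71 + ? → (1,2) = 198 − 122 = 76.
Using row 3: 61 + 81 + ? → (3,2) = 198 − 142 = 56.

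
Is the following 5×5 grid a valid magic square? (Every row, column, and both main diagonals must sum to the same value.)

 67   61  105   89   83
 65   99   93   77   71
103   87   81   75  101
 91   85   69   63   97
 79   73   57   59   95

No — row 1 sums to 405 but column 4 sums to 363.

Row 1: 67 + 61 + 105 + 89 + 83 = 405.
Row 2: 65 + 99 + 93 + 77 + 71 = 405.
Row 3: 103 + 87 + 81 + 75 + 101 = 447.
Row 4: 91 + 85 + 69 + 63 + 97 = 405.
Row 5: 79 + 73 + 57 + 59 + 95 = 363.
Column 1: 67 + 65 + 103 + 91 + 79 = 405.
Column 2: 61 + 99 + 87 + 85 + 73 = 405.
Column 3: 105 + 93 + 81 + 69 + 57 = 405.
Column 4: 89 + 77 + 75 + 63 + 59 = 363.
Column 5: 83 + 71 + 101 + 97 + 95 = 447.
Main diagonal: 67 + 99 + 81 + 63 + 95 = 405.
Anti-diagonal: 83 + 77 + 81 + 85 + 79 = 405.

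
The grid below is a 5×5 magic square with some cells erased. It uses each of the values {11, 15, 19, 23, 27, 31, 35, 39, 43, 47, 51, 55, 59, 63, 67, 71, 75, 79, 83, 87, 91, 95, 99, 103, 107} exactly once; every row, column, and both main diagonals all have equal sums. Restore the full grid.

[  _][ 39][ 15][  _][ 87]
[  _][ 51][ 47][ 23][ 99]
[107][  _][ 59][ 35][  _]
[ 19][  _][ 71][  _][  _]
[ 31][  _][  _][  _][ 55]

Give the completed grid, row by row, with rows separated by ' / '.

The 25 entries sum to 1475, so each line sums to 1475/5 = 295.
Row 2: 51 + 47 + 23 + 99 + ? = 295, so (2,1) = 75.
Column 1: 75 + 107 + 19 + 31 + ? = 295, so (1,1) = 63.
Column 3: 15 + 47 + 59 + 71 + ? = 295, so (5,3) = 103.
Main diagonal: 63 + 51 + 59 + 55 + ? = 295, so (4,4) = 67.
Anti-diagonal: 87 + 23 + 59 + 31 + ? = 295, so (4,2) = 95.
Row 1: 63 + 39 + 15 + 87 + ? = 295, so (1,4) = 91.
Row 4 needs 295; the known cells sum to 252, so (4,5) = 43.
Column 4 must total 295; the given cells sum to 216, so (5,4) = 79.
Column 5: 87 + 99 + 43 + 55 + ? = 295, so (3,5) = 11.
The remaining cell in row 3 is (3,2) = 295 − 212 = 83.
Using row 5: 31 + 103 + 79 + 55 + ? → (5,2) = 295 − 268 = 27.

63 39 15 91 87 / 75 51 47 23 99 / 107 83 59 35 11 / 19 95 71 67 43 / 31 27 103 79 55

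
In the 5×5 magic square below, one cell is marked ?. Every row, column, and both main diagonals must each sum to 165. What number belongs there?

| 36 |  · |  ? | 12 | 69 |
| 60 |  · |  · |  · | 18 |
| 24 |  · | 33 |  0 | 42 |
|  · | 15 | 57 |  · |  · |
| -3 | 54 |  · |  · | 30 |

The remaining cell in row 3 is (3,2) = 165 − 99 = 66.
Column 1: 36 + 60 + 24 + (-3) + ? = 165, so (4,1) = 48.
Column 5 needs 165; the known cells sum to 159, so (4,5) = 6.
The remaining cell in anti-diagonal is (2,4) = 165 − 114 = 51.
Row 4 needs 165; the known cells sum to 126, so (4,4) = 39.
The remaining cell in column 4 is (5,4) = 165 − 102 = 63.
Main diagonal: 36 + 33 + 39 + 30 + ? = 165, so (2,2) = 27.
Row 2 needs 165; the known cells sum to 156, so (2,3) = 9.
Using row 5: -3 + 54 + 63 + 30 + ? → (5,3) = 165 − 144 = 21.
From column 2, 165 − (27 + 66 + 15 + 54) gives (1,2) = 3.
Using column 3: 9 + 33 + 57 + 21 + ? → (1,3) = 165 − 120 = 45.

45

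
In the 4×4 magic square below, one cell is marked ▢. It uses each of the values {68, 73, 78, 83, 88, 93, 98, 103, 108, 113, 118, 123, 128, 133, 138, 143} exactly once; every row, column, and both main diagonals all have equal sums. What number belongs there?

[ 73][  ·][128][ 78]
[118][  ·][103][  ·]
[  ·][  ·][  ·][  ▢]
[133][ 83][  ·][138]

93

The 16 entries sum to 1688, so each line sums to 1688/4 = 422.
From row 1, 422 − (73 + 128 + 78) gives (1,2) = 143.
Row 4 must total 422; the given cells sum to 354, so (4,3) = 68.
Using column 1: 73 + 118 + 133 + ? → (3,1) = 422 − 324 = 98.
The remaining cell in column 3 is (3,3) = 422 − 299 = 123.
Main diagonal: 73 + 123 + 138 + ? = 422, so (2,2) = 88.
Anti-diagonal needs 422; the known cells sum to 314, so (3,2) = 108.
Row 2: 118 + 88 + 103 + ? = 422, so (2,4) = 113.
Row 3 must total 422; the given cells sum to 329, so (3,4) = 93.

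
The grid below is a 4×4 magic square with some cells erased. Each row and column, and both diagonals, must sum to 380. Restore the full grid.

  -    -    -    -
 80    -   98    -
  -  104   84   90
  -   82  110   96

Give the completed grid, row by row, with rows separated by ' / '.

106 100 88 86 / 80 94 98 108 / 102 104 84 90 / 92 82 110 96

The remaining cell in row 3 is (3,1) = 380 − 278 = 102.
Row 4: 82 + 110 + 96 + ? = 380, so (4,1) = 92.
The remaining cell in column 1 is (1,1) = 380 − 274 = 106.
Column 3 needs 380; the known cells sum to 292, so (1,3) = 88.
Main diagonal needs 380; the known cells sum to 286, so (2,2) = 94.
Anti-diagonal needs 380; the known cells sum to 294, so (1,4) = 86.
Row 1 must total 380; the given cells sum to 280, so (1,2) = 100.
Row 2: 80 + 94 + 98 + ? = 380, so (2,4) = 108.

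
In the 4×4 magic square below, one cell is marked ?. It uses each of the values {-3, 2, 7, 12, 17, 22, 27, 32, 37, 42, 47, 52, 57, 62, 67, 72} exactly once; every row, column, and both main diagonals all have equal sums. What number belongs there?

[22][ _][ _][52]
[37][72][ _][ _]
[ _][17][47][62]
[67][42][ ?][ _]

The 16 entries sum to 552, so each line sums to 552/4 = 138.
Using row 3: 17 + 47 + 62 + ? → (3,1) = 138 − 126 = 12.
Column 2 needs 138; the known cells sum to 131, so (1,2) = 7.
Main diagonal must total 138; the given cells sum to 141, so (4,4) = -3.
Anti-diagonal: 52 + 17 + 67 + ? = 138, so (2,3) = 2.
Using row 1: 22 + 7 + 52 + ? → (1,3) = 138 − 81 = 57.
Row 2 needs 138; the known cells sum to 111, so (2,4) = 27.
Row 4: 67 + 42 + (-3) + ? = 138, so (4,3) = 32.

32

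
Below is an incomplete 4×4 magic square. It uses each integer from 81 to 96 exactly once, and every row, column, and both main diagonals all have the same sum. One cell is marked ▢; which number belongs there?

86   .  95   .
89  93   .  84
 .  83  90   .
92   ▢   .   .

The entries are 81 through 96, which sum to 1416, so each line sums to 1416/4 = 354.
From row 2, 354 − (89 + 93 + 84) gives (2,3) = 88.
Column 1: 86 + 89 + 92 + ? = 354, so (3,1) = 87.
From column 3, 354 − (95 + 88 + 90) gives (4,3) = 81.
Using main diagonal: 86 + 93 + 90 + ? → (4,4) = 354 − 269 = 85.
The remaining cell in anti-diagonal is (1,4) = 354 − 263 = 91.
From row 1, 354 − (86 + 95 + 91) gives (1,2) = 82.
Row 3 needs 354; the known cells sum to 260, so (3,4) = 94.
Row 4: 92 + 81 + 85 + ? = 354, so (4,2) = 96.

96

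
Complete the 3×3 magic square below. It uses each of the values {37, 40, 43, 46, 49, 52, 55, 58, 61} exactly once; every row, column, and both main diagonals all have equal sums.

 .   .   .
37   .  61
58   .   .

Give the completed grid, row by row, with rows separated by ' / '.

The 9 entries sum to 441, so each line sums to 441/3 = 147.
Using row 2: 37 + 61 + ? → (2,2) = 147 − 98 = 49.
From column 1, 147 − (37 + 58) gives (1,1) = 52.
Main diagonal: 52 + 49 + ? = 147, so (3,3) = 46.
The remaining cell in anti-diagonal is (1,3) = 147 − 107 = 40.
From row 1, 147 − (52 + 40) gives (1,2) = 55.
Row 3 needs 147; the known cells sum to 104, so (3,2) = 43.

52 55 40 / 37 49 61 / 58 43 46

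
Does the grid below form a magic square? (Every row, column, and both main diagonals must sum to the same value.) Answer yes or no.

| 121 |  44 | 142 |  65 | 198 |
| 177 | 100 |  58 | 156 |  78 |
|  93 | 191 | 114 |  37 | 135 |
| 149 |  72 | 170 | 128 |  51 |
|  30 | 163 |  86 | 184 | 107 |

Row 1: 121 + 44 + 142 + 65 + 198 = 570.
Row 2: 177 + 100 + 58 + 156 + 78 = 569.
Row 3: 93 + 191 + 114 + 37 + 135 = 570.
Row 4: 149 + 72 + 170 + 128 + 51 = 570.
Row 5: 30 + 163 + 86 + 184 + 107 = 570.
Column 1: 121 + 177 + 93 + 149 + 30 = 570.
Column 2: 44 + 100 + 191 + 72 + 163 = 570.
Column 3: 142 + 58 + 114 + 170 + 86 = 570.
Column 4: 65 + 156 + 37 + 128 + 184 = 570.
Column 5: 198 + 78 + 135 + 51 + 107 = 569.
Main diagonal: 121 + 100 + 114 + 128 + 107 = 570.
Anti-diagonal: 198 + 156 + 114 + 72 + 30 = 570.

No — row 5 sums to 570 but column 5 sums to 569.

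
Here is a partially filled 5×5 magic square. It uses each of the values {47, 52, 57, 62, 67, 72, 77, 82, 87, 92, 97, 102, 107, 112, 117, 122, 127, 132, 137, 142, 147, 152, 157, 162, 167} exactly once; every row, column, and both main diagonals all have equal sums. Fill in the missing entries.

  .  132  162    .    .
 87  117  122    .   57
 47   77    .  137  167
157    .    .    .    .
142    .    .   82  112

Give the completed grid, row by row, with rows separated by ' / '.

102 132 162 67 72 / 87 117 122 152 57 / 47 77 107 137 167 / 157 62 92 97 127 / 142 147 52 82 112

The 25 entries sum to 2675, so each line sums to 2675/5 = 535.
Row 2 must total 535; the given cells sum to 383, so (2,4) = 152.
Using row 3: 47 + 77 + 137 + 167 + ? → (3,3) = 535 − 428 = 107.
From column 1, 535 − (87 + 47 + 157 + 142) gives (1,1) = 102.
The remaining cell in main diagonal is (4,4) = 535 − 438 = 97.
Column 4 must total 535; the given cells sum to 468, so (1,4) = 67.
Row 1 needs 535; the known cells sum to 463, so (1,5) = 72.
Column 5 must total 535; the given cells sum to 408, so (4,5) = 127.
From anti-diagonal, 535 − (72 + 152 + 107 + 142) gives (4,2) = 62.
Using row 4: 157 + 62 + 97 + 127 + ? → (4,3) = 535 − 443 = 92.
The remaining cell in column 2 is (5,2) = 535 − 388 = 147.
Using column 3: 162 + 122 + 107 + 92 + ? → (5,3) = 535 − 483 = 52.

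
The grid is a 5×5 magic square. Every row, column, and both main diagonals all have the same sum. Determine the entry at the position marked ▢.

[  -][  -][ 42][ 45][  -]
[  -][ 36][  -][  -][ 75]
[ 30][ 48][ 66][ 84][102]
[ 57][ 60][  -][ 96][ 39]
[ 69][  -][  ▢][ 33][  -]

Row 3 is complete and sums to 330; that is the magic constant.
Row 4 needs 330; the known cells sum to 252, so (4,3) = 78.
Column 4: 45 + 84 + 96 + 33 + ? = 330, so (2,4) = 72.
Anti-diagonal needs 330; the known cells sum to 267, so (1,5) = 63.
From column 5, 330 − (63 + 75 + 102 + 39) gives (5,5) = 51.
Main diagonal needs 330; the known cells sum to 249, so (1,1) = 81.
The remaining cell in row 1 is (1,2) = 330 − 231 = 99.
Column 1 needs 330; the known cells sum to 237, so (2,1) = 93.
The remaining cell in column 2 is (5,2) = 330 − 243 = 87.
Row 2: 93 + 36 + 72 + 75 + ? = 330, so (2,3) = 54.
Row 5: 69 + 87 + 33 + 51 + ? = 330, so (5,3) = 90.

90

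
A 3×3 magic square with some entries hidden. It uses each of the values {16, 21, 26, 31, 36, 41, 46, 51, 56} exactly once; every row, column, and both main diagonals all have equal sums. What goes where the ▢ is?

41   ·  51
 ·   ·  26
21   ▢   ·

The 9 entries sum to 324, so each line sums to 324/3 = 108.
Using row 1: 41 + 51 + ? → (1,2) = 108 − 92 = 16.
From column 1, 108 − (41 + 21) gives (2,1) = 46.
The remaining cell in column 3 is (3,3) = 108 − 77 = 31.
The remaining cell in main diagonal is (2,2) = 108 − 72 = 36.
The remaining cell in row 3 is (3,2) = 108 − 52 = 56.

56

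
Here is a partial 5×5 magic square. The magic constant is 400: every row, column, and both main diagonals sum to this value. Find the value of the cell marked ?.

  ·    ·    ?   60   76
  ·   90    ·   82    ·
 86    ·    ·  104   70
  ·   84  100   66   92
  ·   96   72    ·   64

94

The remaining cell in row 4 is (4,1) = 400 − 342 = 58.
Column 4 must total 400; the given cells sum to 312, so (5,4) = 88.
Column 5 needs 400; the known cells sum to 302, so (2,5) = 98.
The remaining cell in row 5 is (5,1) = 400 − 320 = 80.
The remaining cell in anti-diagonal is (3,3) = 400 − 322 = 78.
Row 3 needs 400; the known cells sum to 338, so (3,2) = 62.
The remaining cell in column 2 is (1,2) = 400 − 332 = 68.
Using main diagonal: 90 + 78 + 66 + 64 + ? → (1,1) = 400 − 298 = 102.
Row 1: 102 + 68 + 60 + 76 + ? = 400, so (1,3) = 94.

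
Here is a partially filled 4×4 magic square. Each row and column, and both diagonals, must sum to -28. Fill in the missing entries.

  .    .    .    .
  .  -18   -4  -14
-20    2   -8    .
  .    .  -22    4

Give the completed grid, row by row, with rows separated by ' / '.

Row 2 needs -28; the known cells sum to -36, so (2,1) = 8.
Row 3: -20 + 2 + (-8) + ? = -28, so (3,4) = -2.
From column 3, -28 − (-4 + (-8) + (-22)) gives (1,3) = 6.
Using column 4: -14 + (-2) + 4 + ? → (1,4) = -28 − (-12) = -16.
From main diagonal, -28 − (-18 + (-8) + 4) gives (1,1) = -6.
Anti-diagonal: -16 + (-4) + 2 + ? = -28, so (4,1) = -10.
The remaining cell in row 1 is (1,2) = -28 − (-16) = -12.
Row 4 needs -28; the known cells sum to -28, so (4,2) = 0.

-6 -12 6 -16 / 8 -18 -4 -14 / -20 2 -8 -2 / -10 0 -22 4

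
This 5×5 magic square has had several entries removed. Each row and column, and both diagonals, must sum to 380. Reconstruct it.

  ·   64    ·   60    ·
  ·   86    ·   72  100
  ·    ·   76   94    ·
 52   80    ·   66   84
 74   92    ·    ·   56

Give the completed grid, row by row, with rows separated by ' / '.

96 64 82 60 78 / 68 86 54 72 100 / 90 58 76 94 62 / 52 80 98 66 84 / 74 92 70 88 56

Row 4 must total 380; the given cells sum to 282, so (4,3) = 98.
The remaining cell in column 2 is (3,2) = 380 − 322 = 58.
From column 4, 380 − (60 + 72 + 94 + 66) gives (5,4) = 88.
Main diagonal: 86 + 76 + 66 + 56 + ? = 380, so (1,1) = 96.
The remaining cell in anti-diagonal is (1,5) = 380 − 302 = 78.
Using row 1: 96 + 64 + 60 + 78 + ? → (1,3) = 380 − 298 = 82.
Using row 5: 74 + 92 + 88 + 56 + ? → (5,3) = 380 − 310 = 70.
The remaining cell in column 3 is (2,3) = 380 − 326 = 54.
From column 5, 380 − (78 + 100 + 84 + 56) gives (3,5) = 62.
Using row 2: 86 + 54 + 72 + 100 + ? → (2,1) = 380 − 312 = 68.
From row 3, 380 − (58 + 76 + 94 + 62) gives (3,1) = 90.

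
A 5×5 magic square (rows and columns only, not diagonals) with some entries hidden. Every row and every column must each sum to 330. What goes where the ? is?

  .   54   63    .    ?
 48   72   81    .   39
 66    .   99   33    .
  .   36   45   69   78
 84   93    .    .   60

From row 2, 330 − (48 + 72 + 81 + 39) gives (2,4) = 90.
From row 4, 330 − (36 + 45 + 69 + 78) gives (4,1) = 102.
From column 1, 330 − (48 + 66 + 102 + 84) gives (1,1) = 30.
Column 2 must total 330; the given cells sum to 255, so (3,2) = 75.
Column 3 must total 330; the given cells sum to 288, so (5,3) = 42.
Row 3 needs 330; the known cells sum to 273, so (3,5) = 57.
Using row 5: 84 + 93 + 42 + 60 + ? → (5,4) = 330 − 279 = 51.
The remaining cell in column 4 is (1,4) = 330 − 243 = 87.
Using column 5: 39 + 57 + 78 + 60 + ? → (1,5) = 330 − 234 = 96.

96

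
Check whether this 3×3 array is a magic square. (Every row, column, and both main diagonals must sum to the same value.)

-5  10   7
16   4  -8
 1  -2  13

Row 1: -5 + 10 + 7 = 12.
Row 2: 16 + 4 + (-8) = 12.
Row 3: 1 + (-2) + 13 = 12.
Column 1: -5 + 16 + 1 = 12.
Column 2: 10 + 4 + (-2) = 12.
Column 3: 7 + (-8) + 13 = 12.
Main diagonal: -5 + 4 + 13 = 12.
Anti-diagonal: 7 + 4 + 1 = 12.
All lines sum to 12.

Yes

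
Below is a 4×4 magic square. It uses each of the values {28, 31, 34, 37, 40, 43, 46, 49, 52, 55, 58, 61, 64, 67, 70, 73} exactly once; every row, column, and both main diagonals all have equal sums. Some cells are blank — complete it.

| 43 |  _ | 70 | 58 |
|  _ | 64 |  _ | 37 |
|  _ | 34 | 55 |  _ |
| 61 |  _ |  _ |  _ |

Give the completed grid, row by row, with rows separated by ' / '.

The 16 entries sum to 808, so each line sums to 808/4 = 202.
From row 1, 202 − (43 + 70 + 58) gives (1,2) = 31.
From column 2, 202 − (31 + 64 + 34) gives (4,2) = 73.
From main diagonal, 202 − (43 + 64 + 55) gives (4,4) = 40.
The remaining cell in anti-diagonal is (2,3) = 202 − 153 = 49.
The remaining cell in row 2 is (2,1) = 202 − 150 = 52.
Using row 4: 61 + 73 + 40 + ? → (4,3) = 202 − 174 = 28.
Column 1: 43 + 52 + 61 + ? = 202, so (3,1) = 46.
Using column 4: 58 + 37 + 40 + ? → (3,4) = 202 − 135 = 67.

43 31 70 58 / 52 64 49 37 / 46 34 55 67 / 61 73 28 40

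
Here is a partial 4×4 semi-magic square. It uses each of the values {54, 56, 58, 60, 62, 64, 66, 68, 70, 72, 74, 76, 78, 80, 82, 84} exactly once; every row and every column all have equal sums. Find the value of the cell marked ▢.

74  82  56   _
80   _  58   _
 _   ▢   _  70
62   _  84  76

The 16 entries sum to 1104, so each line sums to 1104/4 = 276.
Row 1 must total 276; the given cells sum to 212, so (1,4) = 64.
From row 4, 276 − (62 + 84 + 76) gives (4,2) = 54.
Column 1: 74 + 80 + 62 + ? = 276, so (3,1) = 60.
Column 3 needs 276; the known cells sum to 198, so (3,3) = 78.
Column 4: 64 + 70 + 76 + ? = 276, so (2,4) = 66.
Row 2 needs 276; the known cells sum to 204, so (2,2) = 72.
Using row 3: 60 + 78 + 70 + ? → (3,2) = 276 − 208 = 68.

68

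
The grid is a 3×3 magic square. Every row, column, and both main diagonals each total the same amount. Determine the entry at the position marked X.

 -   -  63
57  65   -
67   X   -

69

Anti-diagonal is complete and sums to 195; that is the magic constant.
Using row 2: 57 + 65 + ? → (2,3) = 195 − 122 = 73.
The remaining cell in column 1 is (1,1) = 195 − 124 = 71.
Column 3 needs 195; the known cells sum to 136, so (3,3) = 59.
Row 1 must total 195; the given cells sum to 134, so (1,2) = 61.
Row 3: 67 + 59 + ? = 195, so (3,2) = 69.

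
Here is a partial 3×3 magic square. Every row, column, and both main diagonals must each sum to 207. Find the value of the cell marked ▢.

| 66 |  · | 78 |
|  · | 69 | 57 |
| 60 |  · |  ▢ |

72

Row 1 needs 207; the known cells sum to 144, so (1,2) = 63.
From row 2, 207 − (69 + 57) gives (2,1) = 81.
Column 2 must total 207; the given cells sum to 132, so (3,2) = 75.
Column 3 must total 207; the given cells sum to 135, so (3,3) = 72.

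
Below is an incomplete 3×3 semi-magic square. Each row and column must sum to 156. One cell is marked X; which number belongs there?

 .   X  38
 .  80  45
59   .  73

52

Using row 2: 80 + 45 + ? → (2,1) = 156 − 125 = 31.
From row 3, 156 − (59 + 73) gives (3,2) = 24.
Using column 1: 31 + 59 + ? → (1,1) = 156 − 90 = 66.
From column 2, 156 − (80 + 24) gives (1,2) = 52.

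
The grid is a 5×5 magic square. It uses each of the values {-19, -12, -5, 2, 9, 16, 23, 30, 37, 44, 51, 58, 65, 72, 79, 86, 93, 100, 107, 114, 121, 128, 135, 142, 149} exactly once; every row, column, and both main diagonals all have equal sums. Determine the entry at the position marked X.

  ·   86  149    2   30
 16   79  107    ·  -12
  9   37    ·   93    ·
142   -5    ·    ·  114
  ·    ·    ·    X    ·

44

The 25 entries sum to 1625, so each line sums to 1625/5 = 325.
Using row 1: 86 + 149 + 2 + 30 + ? → (1,1) = 325 − 267 = 58.
The remaining cell in row 2 is (2,4) = 325 − 190 = 135.
The remaining cell in column 1 is (5,1) = 325 − 225 = 100.
Column 2 must total 325; the given cells sum to 197, so (5,2) = 128.
Anti-diagonal needs 325; the known cells sum to 260, so (3,3) = 65.
Row 3: 9 + 37 + 65 + 93 + ? = 325, so (3,5) = 121.
Column 5 must total 325; the given cells sum to 253, so (5,5) = 72.
The remaining cell in main diagonal is (4,4) = 325 − 274 = 51.
Row 4 needs 325; the known cells sum to 302, so (4,3) = 23.
Using column 3: 149 + 107 + 65 + 23 + ? → (5,3) = 325 − 344 = -19.
Column 4 needs 325; the known cells sum to 281, so (5,4) = 44.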